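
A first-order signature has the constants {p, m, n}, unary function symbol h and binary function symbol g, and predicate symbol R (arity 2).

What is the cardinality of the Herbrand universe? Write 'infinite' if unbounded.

infinite

The signature has at least one function symbol (h, arity 1) and at least one constant (p).
Iterating h gives infinitely many distinct ground terms: p, h(p), h(h(p)), ...
So the Herbrand universe is infinite.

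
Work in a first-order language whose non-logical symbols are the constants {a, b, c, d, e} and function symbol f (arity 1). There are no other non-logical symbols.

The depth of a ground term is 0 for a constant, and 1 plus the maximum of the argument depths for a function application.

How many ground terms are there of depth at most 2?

Let N_k = |{terms of depth ≤ k}|. Then N_0 = 5 and N_k = 5 + N_{k-1} for k ≥ 1 (one summand per function symbol, arity giving the exponent).
N_0 = 5
N_1 = 5 + 5 = 10
N_2 = 5 + 10 = 15

15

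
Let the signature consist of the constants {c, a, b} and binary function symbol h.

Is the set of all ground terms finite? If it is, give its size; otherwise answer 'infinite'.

infinite

The signature has at least one function symbol (h, arity 2) and at least one constant (c).
Iterating h gives infinitely many distinct ground terms: c, h(c, c), h(h(c, c), h(c, c)), ...
So the Herbrand universe is infinite.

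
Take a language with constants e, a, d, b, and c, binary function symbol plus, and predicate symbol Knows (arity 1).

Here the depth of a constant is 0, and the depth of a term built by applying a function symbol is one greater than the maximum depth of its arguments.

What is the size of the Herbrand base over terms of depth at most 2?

First count ground terms of depth ≤ 2.
Write N_k for the number of ground terms of depth ≤ k. A term of depth ≤ k is either a constant or a function symbol applied to arguments of depth ≤ k−1, so N_k = 5 + N_{k-1}^2.
N_0 = 5
N_1 = 5 + 5^2 = 30
N_2 = 5 + 30^2 = 905
So |H| = 905.
Each predicate of arity r yields |H|^r ground atoms (one per choice of an r-tuple from H):
  Knows: 905
Total ground atoms: 905.

905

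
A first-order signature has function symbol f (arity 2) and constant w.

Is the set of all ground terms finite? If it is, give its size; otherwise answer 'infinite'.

The signature has at least one function symbol (f, arity 2) and at least one constant (w).
Iterating f gives infinitely many distinct ground terms: w, f(w, w), f(f(w, w), f(w, w)), ...
So the Herbrand universe is infinite.

infinite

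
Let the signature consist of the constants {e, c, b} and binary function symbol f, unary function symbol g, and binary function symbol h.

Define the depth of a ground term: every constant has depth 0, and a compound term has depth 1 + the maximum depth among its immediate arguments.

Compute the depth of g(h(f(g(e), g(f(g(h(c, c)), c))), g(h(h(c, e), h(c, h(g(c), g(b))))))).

7

depth(g(e)) = 1 + depth(e) = 1 + 0 = 1
depth(h(c, c)) = 1 + max(0, 0) = 1
depth(g(h(c, c))) = 1 + depth(h(c, c)) = 1 + 1 = 2
depth(f(g(h(c, c)), c)) = 1 + max(2, 0) = 3
depth(g(f(g(h(c, c)), c))) = 1 + depth(f(g(h(c, c)), c)) = 1 + 3 = 4
depth(f(g(e), g(f(g(h(c, c)), c)))) = 1 + max(1, 4) = 5
depth(h(c, e)) = 1 + max(0, 0) = 1
depth(g(c)) = 1 + depth(c) = 1 + 0 = 1
depth(g(b)) = 1 + depth(b) = 1 + 0 = 1
depth(h(g(c), g(b))) = 1 + max(1, 1) = 2
depth(h(c, h(g(c), g(b)))) = 1 + max(0, 2) = 3
depth(h(h(c, e), h(c, h(g(c), g(b))))) = 1 + max(1, 3) = 4
depth(g(h(h(c, e), h(c, h(g(c), g(b)))))) = 1 + depth(h(h(c, e), h(c, h(g(c), g(b))))) = 1 + 4 = 5
depth(h(f(g(e), g(f(g(h(c, c)), c))), g(h(h(c, e), h(c, h(g(c), g(b))))))) = 1 + max(5, 5) = 6
depth(g(h(f(g(e), g(f(g(h(c, c)), c))), g(h(h(c, e), h(c, h(g(c), g(b)))))))) = 1 + depth(h(f(g(e), g(f(g(h(c, c)), c))), g(h(h(c, e), h(c, h(g(c), g(b))))))) = 1 + 6 = 7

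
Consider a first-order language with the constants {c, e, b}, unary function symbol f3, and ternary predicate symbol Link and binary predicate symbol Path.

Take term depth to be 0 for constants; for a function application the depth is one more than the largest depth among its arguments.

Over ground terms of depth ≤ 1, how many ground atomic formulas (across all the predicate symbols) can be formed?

252

First count ground terms of depth ≤ 1.
Let N_k count ground terms of depth at most k. Each non-constant term of depth ≤ k is some function symbol applied to depth-≤(k−1) arguments, giving N_k = 3 + N_{k-1}.
N_0 = 3
N_1 = 3 + 3 = 6
Explicitly: c, e, b, f3(c), f3(e), f3(b).
So |H| = 6.
Ground atoms are formed by filling each argument slot of a predicate with a term from H, so an r-ary predicate gives |H|^r atoms:
  Link: 6^3 = 216;  Path: 6^2 = 36
Total ground atoms: 216 + 36 = 252.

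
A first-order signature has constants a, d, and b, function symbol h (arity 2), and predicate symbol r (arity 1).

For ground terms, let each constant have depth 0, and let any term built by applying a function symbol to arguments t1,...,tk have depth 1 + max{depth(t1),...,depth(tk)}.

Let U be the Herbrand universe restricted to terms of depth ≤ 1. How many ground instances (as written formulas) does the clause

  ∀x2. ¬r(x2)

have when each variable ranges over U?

12

Ground terms of depth ≤ 1:
  Write N_k for the number of ground terms of depth ≤ k. A term of depth ≤ k is either a constant or a function symbol applied to arguments of depth ≤ k−1, so N_k = 3 + N_{k-1}^2.
  N_0 = 3
  N_1 = 3 + 3^2 = 12
  Explicitly: a, d, b, h(a, a), h(a, d), h(a, b), h(d, a), h(d, d), h(d, b), h(b, a), h(b, d), h(b, b).
So there are 12 ground terms available for substitution.
The clause has 1 distinct variable (x2), which appears in the body. In the free term algebra distinct substitutions yield syntactically distinct ground instances.
Number of ground instances = 12.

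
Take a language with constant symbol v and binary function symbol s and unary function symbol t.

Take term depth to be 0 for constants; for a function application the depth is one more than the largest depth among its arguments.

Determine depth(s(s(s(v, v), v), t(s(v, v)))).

depth(s(v, v)) = 1 + max(0, 0) = 1
depth(s(s(v, v), v)) = 1 + max(1, 0) = 2
depth(t(s(v, v))) = 1 + depth(s(v, v)) = 1 + 1 = 2
depth(s(s(s(v, v), v), t(s(v, v)))) = 1 + max(2, 2) = 3

3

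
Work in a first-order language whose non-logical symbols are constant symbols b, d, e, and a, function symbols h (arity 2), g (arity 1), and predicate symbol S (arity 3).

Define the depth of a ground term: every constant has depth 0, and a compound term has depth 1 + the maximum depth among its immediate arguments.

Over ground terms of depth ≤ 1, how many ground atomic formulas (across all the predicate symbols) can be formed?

13824

First count ground terms of depth ≤ 1.
If N_k denotes the number of depth-≤k ground terms, the 4 constants give N_0 = 4, and each function symbol of arity r contributes N_{k-1}^r new terms at level k: N_k = 4 + N_{k-1}^2 + N_{k-1}.
N_0 = 4
N_1 = 4 + 4^2 + 4 = 24
So |H| = 24.
Each predicate of arity r yields |H|^r ground atoms (one per choice of an r-tuple from H):
  S: 24^3 = 13824
Total ground atoms: 13824.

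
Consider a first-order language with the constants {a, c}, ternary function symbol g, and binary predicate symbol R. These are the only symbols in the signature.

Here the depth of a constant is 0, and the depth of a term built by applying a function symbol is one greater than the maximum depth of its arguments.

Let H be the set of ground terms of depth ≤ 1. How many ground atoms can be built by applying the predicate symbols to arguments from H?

100

First count ground terms of depth ≤ 1.
Count level by level. With function symbols g/3, the terms of depth ≤ k are the 2 constants together with each function applied to depth-≤(k−1) tuples, so N_k = 2 + N_{k-1}^3.
N_0 = 2
N_1 = 2 + 2^3 = 10
Explicitly: a, c, g(a, a, a), g(a, a, c), g(a, c, a), g(a, c, c), g(c, a, a), g(c, a, c), g(c, c, a), g(c, c, c).
So |H| = 10.
Each predicate of arity r yields |H|^r ground atoms (one per choice of an r-tuple from H):
  R: 10^2 = 100
Total ground atoms: 100.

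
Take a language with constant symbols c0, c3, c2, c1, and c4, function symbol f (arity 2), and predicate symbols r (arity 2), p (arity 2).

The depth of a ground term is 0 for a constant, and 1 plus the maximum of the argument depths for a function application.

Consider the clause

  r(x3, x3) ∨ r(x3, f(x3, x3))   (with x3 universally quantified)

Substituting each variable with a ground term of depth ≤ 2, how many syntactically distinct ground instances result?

905

Ground terms of depth ≤ 2:
  If N_k denotes the number of depth-≤k ground terms, the 5 constants give N_0 = 5, and each function symbol of arity r contributes N_{k-1}^r new terms at level k: N_k = 5 + N_{k-1}^2.
  N_0 = 5
  N_1 = 5 + 5^2 = 30
  N_2 = 5 + 30^2 = 905
So there are 905 ground terms available for substitution.
The body mentions the single quantified variable x3; since ground terms form a free algebra, no two substitutions collapse to the same formula.
Number of ground instances = 905.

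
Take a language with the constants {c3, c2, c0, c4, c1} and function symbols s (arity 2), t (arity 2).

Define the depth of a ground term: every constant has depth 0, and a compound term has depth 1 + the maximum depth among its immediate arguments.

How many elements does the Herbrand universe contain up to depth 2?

Count level by level. With function symbols s/2, t/2, the terms of depth ≤ k are the 5 constants together with each function applied to depth-≤(k−1) tuples, so N_k = 5 + N_{k-1}^2 + N_{k-1}^2.
N_0 = 5
N_1 = 5 + 5^2 + 5^2 = 55
N_2 = 5 + 55^2 + 55^2 = 6055

6055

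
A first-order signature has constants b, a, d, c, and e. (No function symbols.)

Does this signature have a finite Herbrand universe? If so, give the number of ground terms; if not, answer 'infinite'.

5

There are no function symbols, so every ground term is one of the 5 constants.
The Herbrand universe is {b, a, d, c, e}, which is finite with 5 elements.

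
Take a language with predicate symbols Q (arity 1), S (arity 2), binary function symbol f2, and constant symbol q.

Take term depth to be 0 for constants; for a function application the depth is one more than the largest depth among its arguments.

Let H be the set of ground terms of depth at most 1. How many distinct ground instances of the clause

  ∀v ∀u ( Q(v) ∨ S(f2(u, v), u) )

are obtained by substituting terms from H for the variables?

4

Ground terms of depth ≤ 1:
  Write N_k for the number of ground terms of depth ≤ k. A term of depth ≤ k is either a constant or a function symbol applied to arguments of depth ≤ k−1, so N_k = 1 + N_{k-1}^2.
  N_0 = 1
  N_1 = 1 + 1^2 = 2
  Explicitly: q, f2(q, q).
So there are 2 ground terms available for substitution.
Each of v, u ranges independently over the available ground terms, and distinct assignments produce distinct instances.
Number of ground instances = 2^2 = 4.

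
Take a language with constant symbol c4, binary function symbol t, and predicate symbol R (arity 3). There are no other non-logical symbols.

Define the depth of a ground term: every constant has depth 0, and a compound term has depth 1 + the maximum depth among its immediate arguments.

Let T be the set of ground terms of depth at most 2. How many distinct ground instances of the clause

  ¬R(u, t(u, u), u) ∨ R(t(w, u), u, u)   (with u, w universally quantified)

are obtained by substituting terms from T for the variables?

25

Ground terms of depth ≤ 2:
  If N_k denotes the number of depth-≤k ground terms, the 1 constant gives N_0 = 1, and each function symbol of arity r contributes N_{k-1}^r new terms at level k: N_k = 1 + N_{k-1}^2.
  N_0 = 1
  N_1 = 1 + 1^2 = 2
  N_2 = 1 + 2^2 = 5
  Explicitly: c4, t(c4, c4), t(c4, t(c4, c4)), t(t(c4, c4), c4), t(t(c4, c4), t(c4, c4)).
So there are 5 ground terms available for substitution.
There are 2 variables to instantiate (u, w), each occurring in at least one literal, so different choices give different ground instances.
Number of ground instances = 5^2 = 25.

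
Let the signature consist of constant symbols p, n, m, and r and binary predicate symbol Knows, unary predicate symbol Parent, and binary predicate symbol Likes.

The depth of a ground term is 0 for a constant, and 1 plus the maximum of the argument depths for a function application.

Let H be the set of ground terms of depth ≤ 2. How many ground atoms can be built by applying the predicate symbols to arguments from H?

First count ground terms of depth ≤ 2.
With no function symbols every ground term is a constant, so there are exactly 4 ground terms at every depth bound.
N_0 = 4
N_1 = 4
N_2 = 4
Explicitly: p, n, m, r.
So |H| = 4.
Each predicate of arity r yields |H|^r ground atoms (one per choice of an r-tuple from H):
  Knows: 4^2 = 16;  Parent: 4;  Likes: 4^2 = 16
Total ground atoms: 16 + 4 + 16 = 36.

36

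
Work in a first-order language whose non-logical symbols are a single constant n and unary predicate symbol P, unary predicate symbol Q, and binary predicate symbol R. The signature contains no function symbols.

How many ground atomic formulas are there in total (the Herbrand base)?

3

With no function symbols, the Herbrand universe is just the 1 constant.
Ground atoms per predicate: P: 1, Q: 1, R: 1^2 = 1.
Herbrand base size = 1 + 1 + 1 = 3.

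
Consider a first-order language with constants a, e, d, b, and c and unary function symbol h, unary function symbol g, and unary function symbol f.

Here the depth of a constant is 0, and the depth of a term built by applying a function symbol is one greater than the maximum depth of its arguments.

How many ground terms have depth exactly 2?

If N_k denotes the number of depth-≤k ground terms, the 5 constants give N_0 = 5, and each function symbol of arity r contributes N_{k-1}^r new terms at level k: N_k = 5 + N_{k-1} + N_{k-1} + N_{k-1}.
N_0 = 5
N_1 = 5 + 5 + 5 + 5 = 20
N_2 = 5 + 20 + 20 + 20 = 65
Terms of depth exactly 2: N_2 − N_1 = 65 − 20 = 45.

45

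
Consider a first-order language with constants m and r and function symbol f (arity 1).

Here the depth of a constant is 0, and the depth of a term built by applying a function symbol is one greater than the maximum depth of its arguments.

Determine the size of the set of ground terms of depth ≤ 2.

6

Let N_k = |{terms of depth ≤ k}|. Then N_0 = 2 and N_k = 2 + N_{k-1} for k ≥ 1 (one summand per function symbol, arity giving the exponent).
N_0 = 2
N_1 = 2 + 2 = 4
N_2 = 2 + 4 = 6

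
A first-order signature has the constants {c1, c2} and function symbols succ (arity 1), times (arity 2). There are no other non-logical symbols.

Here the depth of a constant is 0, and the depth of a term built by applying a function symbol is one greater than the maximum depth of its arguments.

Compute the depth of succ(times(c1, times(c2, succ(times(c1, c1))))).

5

depth(times(c1, c1)) = 1 + max(0, 0) = 1
depth(succ(times(c1, c1))) = 1 + depth(times(c1, c1)) = 1 + 1 = 2
depth(times(c2, succ(times(c1, c1)))) = 1 + max(0, 2) = 3
depth(times(c1, times(c2, succ(times(c1, c1))))) = 1 + max(0, 3) = 4
depth(succ(times(c1, times(c2, succ(times(c1, c1)))))) = 1 + depth(times(c1, times(c2, succ(times(c1, c1))))) = 1 + 4 = 5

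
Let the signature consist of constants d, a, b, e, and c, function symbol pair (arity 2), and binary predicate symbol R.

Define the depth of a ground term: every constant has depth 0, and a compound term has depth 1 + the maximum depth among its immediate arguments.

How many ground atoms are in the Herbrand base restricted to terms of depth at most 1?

900

First count ground terms of depth ≤ 1.
Let N_k = |{terms of depth ≤ k}|. Then N_0 = 5 and N_k = 5 + N_{k-1}^2 for k ≥ 1 (one summand per function symbol, arity giving the exponent).
N_0 = 5
N_1 = 5 + 5^2 = 30
So |H| = 30.
Ground atoms are formed by filling each argument slot of a predicate with a term from H, so an r-ary predicate gives |H|^r atoms:
  R: 30^2 = 900
Total ground atoms: 900.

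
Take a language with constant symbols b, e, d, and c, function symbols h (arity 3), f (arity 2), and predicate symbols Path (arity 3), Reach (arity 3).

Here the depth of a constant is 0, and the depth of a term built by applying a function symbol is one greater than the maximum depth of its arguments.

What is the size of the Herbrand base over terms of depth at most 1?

First count ground terms of depth ≤ 1.
Let N_k = |{terms of depth ≤ k}|. Then N_0 = 4 and N_k = 4 + N_{k-1}^3 + N_{k-1}^2 for k ≥ 1 (one summand per function symbol, arity giving the exponent).
N_0 = 4
N_1 = 4 + 4^3 + 4^2 = 84
So |H| = 84.
For each predicate symbol, the number of ground atoms is |H| raised to its arity; summing:
  Path: 84^3 = 592704;  Reach: 84^3 = 592704
Total ground atoms: 592704 + 592704 = 1185408.

1185408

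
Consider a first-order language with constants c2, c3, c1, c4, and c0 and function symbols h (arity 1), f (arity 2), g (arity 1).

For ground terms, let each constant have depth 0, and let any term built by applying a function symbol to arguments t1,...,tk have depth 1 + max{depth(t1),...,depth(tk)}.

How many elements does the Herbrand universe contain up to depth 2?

1685

Count level by level. With function symbols h/1, f/2, g/1, the terms of depth ≤ k are the 5 constants together with each function applied to depth-≤(k−1) tuples, so N_k = 5 + N_{k-1} + N_{k-1}^2 + N_{k-1}.
N_0 = 5
N_1 = 5 + 5 + 5^2 + 5 = 40
N_2 = 5 + 40 + 40^2 + 40 = 1685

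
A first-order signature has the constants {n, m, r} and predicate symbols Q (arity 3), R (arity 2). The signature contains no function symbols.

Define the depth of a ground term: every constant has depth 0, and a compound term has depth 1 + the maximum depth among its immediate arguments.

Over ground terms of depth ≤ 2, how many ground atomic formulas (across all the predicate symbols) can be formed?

First count ground terms of depth ≤ 2.
With no function symbols every ground term is a constant, so there are exactly 3 ground terms at every depth bound.
N_0 = 3
N_1 = 3
N_2 = 3
Explicitly: n, m, r.
So |H| = 3.
For each predicate symbol, the number of ground atoms is |H| raised to its arity; summing:
  Q: 3^3 = 27;  R: 3^2 = 9
Total ground atoms: 27 + 9 = 36.

36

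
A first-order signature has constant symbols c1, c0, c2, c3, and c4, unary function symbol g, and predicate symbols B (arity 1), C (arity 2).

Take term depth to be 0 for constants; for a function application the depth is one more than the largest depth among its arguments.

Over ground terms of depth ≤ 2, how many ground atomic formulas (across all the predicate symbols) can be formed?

240

First count ground terms of depth ≤ 2.
Let N_k count ground terms of depth at most k. Each non-constant term of depth ≤ k is some function symbol applied to depth-≤(k−1) arguments, giving N_k = 5 + N_{k-1}.
N_0 = 5
N_1 = 5 + 5 = 10
N_2 = 5 + 10 = 15
So |H| = 15.
Ground atoms are formed by filling each argument slot of a predicate with a term from H, so an r-ary predicate gives |H|^r atoms:
  B: 15;  C: 15^2 = 225
Total ground atoms: 15 + 225 = 240.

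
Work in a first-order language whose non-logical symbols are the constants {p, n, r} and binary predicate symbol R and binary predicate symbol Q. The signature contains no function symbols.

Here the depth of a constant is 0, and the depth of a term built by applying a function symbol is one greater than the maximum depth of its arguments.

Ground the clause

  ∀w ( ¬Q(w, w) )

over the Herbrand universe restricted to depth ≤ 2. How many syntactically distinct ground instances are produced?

Ground terms of depth ≤ 2:
  With no function symbols every ground term is a constant, so there are exactly 3 ground terms at every depth bound.
  N_0 = 3
  N_1 = 3
  N_2 = 3
  Explicitly: p, n, r.
So there are 3 ground terms available for substitution.
The body mentions the single quantified variable w; since ground terms form a free algebra, no two substitutions collapse to the same formula.
Number of ground instances = 3.

3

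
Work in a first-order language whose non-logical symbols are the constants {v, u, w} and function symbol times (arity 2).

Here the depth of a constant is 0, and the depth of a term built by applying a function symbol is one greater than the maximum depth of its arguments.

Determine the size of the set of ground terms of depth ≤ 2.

147

Count level by level. With function symbols times/2, the terms of depth ≤ k are the 3 constants together with each function applied to depth-≤(k−1) tuples, so N_k = 3 + N_{k-1}^2.
N_0 = 3
N_1 = 3 + 3^2 = 12
N_2 = 3 + 12^2 = 147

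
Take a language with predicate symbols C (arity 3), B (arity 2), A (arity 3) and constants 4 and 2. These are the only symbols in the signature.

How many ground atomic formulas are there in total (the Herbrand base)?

20

With no function symbols, the Herbrand universe is just the 2 constants.
Ground atoms per predicate: C: 2^3 = 8, B: 2^2 = 4, A: 2^3 = 8.
Herbrand base size = 8 + 4 + 8 = 20.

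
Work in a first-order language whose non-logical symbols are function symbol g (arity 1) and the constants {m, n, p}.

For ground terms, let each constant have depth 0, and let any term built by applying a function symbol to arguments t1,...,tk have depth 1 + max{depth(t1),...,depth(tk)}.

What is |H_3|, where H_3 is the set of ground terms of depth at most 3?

If N_k denotes the number of depth-≤k ground terms, the 3 constants give N_0 = 3, and each function symbol of arity r contributes N_{k-1}^r new terms at level k: N_k = 3 + N_{k-1}.
N_0 = 3
N_1 = 3 + 3 = 6
N_2 = 3 + 6 = 9
N_3 = 3 + 9 = 12
Explicitly: m, n, p, g(m), g(n), g(p), g(g(m)), g(g(n)), g(g(p)), g(g(g(m))), g(g(g(n))), g(g(g(p))).

12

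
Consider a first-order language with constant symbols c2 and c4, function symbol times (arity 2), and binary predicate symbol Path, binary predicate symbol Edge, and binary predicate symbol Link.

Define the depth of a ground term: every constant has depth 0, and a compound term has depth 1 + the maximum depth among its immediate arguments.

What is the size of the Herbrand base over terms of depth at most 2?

4332

First count ground terms of depth ≤ 2.
Write N_k for the number of ground terms of depth ≤ k. A term of depth ≤ k is either a constant or a function symbol applied to arguments of depth ≤ k−1, so N_k = 2 + N_{k-1}^2.
N_0 = 2
N_1 = 2 + 2^2 = 6
N_2 = 2 + 6^2 = 38
So |H| = 38.
For each predicate symbol, the number of ground atoms is |H| raised to its arity; summing:
  Path: 38^2 = 1444;  Edge: 38^2 = 1444;  Link: 38^2 = 1444
Total ground atoms: 1444 + 1444 + 1444 = 4332.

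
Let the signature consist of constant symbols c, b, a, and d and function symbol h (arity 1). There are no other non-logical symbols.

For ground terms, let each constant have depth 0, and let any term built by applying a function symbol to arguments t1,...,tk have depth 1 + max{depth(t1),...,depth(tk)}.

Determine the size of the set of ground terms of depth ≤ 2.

Write N_k for the number of ground terms of depth ≤ k. A term of depth ≤ k is either a constant or a function symbol applied to arguments of depth ≤ k−1, so N_k = 4 + N_{k-1}.
N_0 = 4
N_1 = 4 + 4 = 8
N_2 = 4 + 8 = 12
Explicitly: c, b, a, d, h(c), h(b), h(a), h(d), h(h(c)), h(h(b)), h(h(a)), h(h(d)).

12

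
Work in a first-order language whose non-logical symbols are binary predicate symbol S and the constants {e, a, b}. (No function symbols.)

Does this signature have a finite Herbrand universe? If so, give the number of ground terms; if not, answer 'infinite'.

3

There are no function symbols, so every ground term is one of the 3 constants.
The Herbrand universe is {e, a, b}, which is finite with 3 elements.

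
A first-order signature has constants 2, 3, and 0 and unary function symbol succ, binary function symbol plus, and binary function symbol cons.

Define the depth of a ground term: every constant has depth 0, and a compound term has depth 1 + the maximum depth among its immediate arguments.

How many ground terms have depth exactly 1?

21

Let N_k = |{terms of depth ≤ k}|. Then N_0 = 3 and N_k = 3 + N_{k-1} + N_{k-1}^2 + N_{k-1}^2 for k ≥ 1 (one summand per function symbol, arity giving the exponent).
N_0 = 3
N_1 = 3 + 3 + 3^2 + 3^2 = 24
Terms of depth exactly 1: N_1 − N_0 = 24 − 3 = 21.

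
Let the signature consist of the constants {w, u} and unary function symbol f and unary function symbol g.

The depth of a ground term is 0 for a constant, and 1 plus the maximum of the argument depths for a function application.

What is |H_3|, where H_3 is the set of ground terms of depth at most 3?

Write N_k for the number of ground terms of depth ≤ k. A term of depth ≤ k is either a constant or a function symbol applied to arguments of depth ≤ k−1, so N_k = 2 + N_{k-1} + N_{k-1}.
N_0 = 2
N_1 = 2 + 2 + 2 = 6
N_2 = 2 + 6 + 6 = 14
N_3 = 2 + 14 + 14 = 30

30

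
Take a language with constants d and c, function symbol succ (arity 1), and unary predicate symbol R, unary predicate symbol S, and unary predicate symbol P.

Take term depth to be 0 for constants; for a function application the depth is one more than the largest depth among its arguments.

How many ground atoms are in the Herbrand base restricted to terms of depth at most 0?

6

First count ground terms of depth ≤ 0.
Count level by level. With function symbols succ/1, the terms of depth ≤ k are the 2 constants together with each function applied to depth-≤(k−1) tuples, so N_k = 2 + N_{k-1}.
N_0 = 2
Explicitly: d, c.
So |H| = 2.
Each predicate of arity r yields |H|^r ground atoms (one per choice of an r-tuple from H):
  R: 2;  S: 2;  P: 2
Total ground atoms: 2 + 2 + 2 = 6.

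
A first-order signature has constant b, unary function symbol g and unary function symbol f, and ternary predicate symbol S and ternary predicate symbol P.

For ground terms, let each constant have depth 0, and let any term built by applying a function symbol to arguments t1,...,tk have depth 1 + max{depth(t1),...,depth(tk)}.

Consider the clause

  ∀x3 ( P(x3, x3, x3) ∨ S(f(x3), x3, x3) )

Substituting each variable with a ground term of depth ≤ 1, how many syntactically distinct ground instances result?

3

Ground terms of depth ≤ 1:
  Count level by level. With function symbols g/1, f/1, the terms of depth ≤ k are the 1 constant together with each function applied to depth-≤(k−1) tuples, so N_k = 1 + N_{k-1} + N_{k-1}.
  N_0 = 1
  N_1 = 1 + 1 + 1 = 3
  Explicitly: b, g(b), f(b).
So there are 3 ground terms available for substitution.
The body mentions the single quantified variable x3; since ground terms form a free algebra, no two substitutions collapse to the same formula.
Number of ground instances = 3.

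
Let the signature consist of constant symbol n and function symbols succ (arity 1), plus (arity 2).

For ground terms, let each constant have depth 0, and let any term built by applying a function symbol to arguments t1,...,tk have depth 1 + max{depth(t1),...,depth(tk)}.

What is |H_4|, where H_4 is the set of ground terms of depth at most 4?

33673

Count level by level. With function symbols succ/1, plus/2, the terms of depth ≤ k are the 1 constant together with each function applied to depth-≤(k−1) tuples, so N_k = 1 + N_{k-1} + N_{k-1}^2.
N_0 = 1
N_1 = 1 + 1 + 1^2 = 3
N_2 = 1 + 3 + 3^2 = 13
N_3 = 1 + 13 + 13^2 = 183
N_4 = 1 + 183 + 183^2 = 33673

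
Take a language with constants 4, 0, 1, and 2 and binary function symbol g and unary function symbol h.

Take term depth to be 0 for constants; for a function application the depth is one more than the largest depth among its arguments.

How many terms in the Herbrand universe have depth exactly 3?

364820

Write N_k for the number of ground terms of depth ≤ k. A term of depth ≤ k is either a constant or a function symbol applied to arguments of depth ≤ k−1, so N_k = 4 + N_{k-1}^2 + N_{k-1}.
N_0 = 4
N_1 = 4 + 4^2 + 4 = 24
N_2 = 4 + 24^2 + 24 = 604
N_3 = 4 + 604^2 + 604 = 365424
Terms of depth exactly 3: N_3 − N_2 = 365424 − 604 = 364820.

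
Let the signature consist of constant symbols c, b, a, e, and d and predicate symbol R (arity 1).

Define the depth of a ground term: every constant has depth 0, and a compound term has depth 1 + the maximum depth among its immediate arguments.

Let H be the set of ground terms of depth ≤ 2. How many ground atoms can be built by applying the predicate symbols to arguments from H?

First count ground terms of depth ≤ 2.
With no function symbols every ground term is a constant, so there are exactly 5 ground terms at every depth bound.
N_0 = 5
N_1 = 5
N_2 = 5
Explicitly: c, b, a, e, d.
So |H| = 5.
Each predicate of arity r yields |H|^r ground atoms (one per choice of an r-tuple from H):
  R: 5
Total ground atoms: 5.

5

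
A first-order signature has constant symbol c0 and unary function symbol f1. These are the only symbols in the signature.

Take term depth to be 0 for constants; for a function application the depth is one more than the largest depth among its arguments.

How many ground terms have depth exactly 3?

1

Let N_k count ground terms of depth at most k. Each non-constant term of depth ≤ k is some function symbol applied to depth-≤(k−1) arguments, giving N_k = 1 + N_{k-1}.
N_0 = 1
N_1 = 1 + 1 = 2
N_2 = 1 + 2 = 3
N_3 = 1 + 3 = 4
Terms of depth exactly 3: N_3 − N_2 = 4 − 3 = 1.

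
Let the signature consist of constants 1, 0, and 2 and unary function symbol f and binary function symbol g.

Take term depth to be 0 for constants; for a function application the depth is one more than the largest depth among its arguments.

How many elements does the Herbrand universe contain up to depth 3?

Write N_k for the number of ground terms of depth ≤ k. A term of depth ≤ k is either a constant or a function symbol applied to arguments of depth ≤ k−1, so N_k = 3 + N_{k-1} + N_{k-1}^2.
N_0 = 3
N_1 = 3 + 3 + 3^2 = 15
N_2 = 3 + 15 + 15^2 = 243
N_3 = 3 + 243 + 243^2 = 59295

59295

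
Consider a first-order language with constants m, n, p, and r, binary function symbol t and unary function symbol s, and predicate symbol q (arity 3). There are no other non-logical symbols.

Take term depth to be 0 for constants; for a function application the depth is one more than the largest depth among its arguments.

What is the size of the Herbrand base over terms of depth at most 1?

13824

First count ground terms of depth ≤ 1.
Count level by level. With function symbols t/2, s/1, the terms of depth ≤ k are the 4 constants together with each function applied to depth-≤(k−1) tuples, so N_k = 4 + N_{k-1}^2 + N_{k-1}.
N_0 = 4
N_1 = 4 + 4^2 + 4 = 24
So |H| = 24.
Each predicate of arity r yields |H|^r ground atoms (one per choice of an r-tuple from H):
  q: 24^3 = 13824
Total ground atoms: 13824.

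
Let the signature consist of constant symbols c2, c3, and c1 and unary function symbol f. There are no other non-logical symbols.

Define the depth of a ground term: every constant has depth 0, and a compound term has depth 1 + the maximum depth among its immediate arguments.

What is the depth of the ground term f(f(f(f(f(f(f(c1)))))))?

depth(f(c1)) = 1 + depth(c1) = 1 + 0 = 1
depth(f(f(c1))) = 1 + depth(f(c1)) = 1 + 1 = 2
depth(f(f(f(c1)))) = 1 + depth(f(f(c1))) = 1 + 2 = 3
depth(f(f(f(f(c1))))) = 1 + depth(f(f(f(c1)))) = 1 + 3 = 4
depth(f(f(f(f(f(c1)))))) = 1 + depth(f(f(f(f(c1))))) = 1 + 4 = 5
depth(f(f(f(f(f(f(c1))))))) = 1 + depth(f(f(f(f(f(c1)))))) = 1 + 5 = 6
depth(f(f(f(f(f(f(f(c1)))))))) = 1 + depth(f(f(f(f(f(f(c1))))))) = 1 + 6 = 7

7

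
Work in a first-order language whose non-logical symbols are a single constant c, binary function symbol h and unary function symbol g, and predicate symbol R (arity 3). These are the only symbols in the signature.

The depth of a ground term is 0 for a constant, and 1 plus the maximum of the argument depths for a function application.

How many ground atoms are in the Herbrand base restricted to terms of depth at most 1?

First count ground terms of depth ≤ 1.
If N_k denotes the number of depth-≤k ground terms, the 1 constant gives N_0 = 1, and each function symbol of arity r contributes N_{k-1}^r new terms at level k: N_k = 1 + N_{k-1}^2 + N_{k-1}.
N_0 = 1
N_1 = 1 + 1^2 + 1 = 3
Explicitly: c, h(c, c), g(c).
So |H| = 3.
For each predicate symbol, the number of ground atoms is |H| raised to its arity; summing:
  R: 3^3 = 27
Total ground atoms: 27.

27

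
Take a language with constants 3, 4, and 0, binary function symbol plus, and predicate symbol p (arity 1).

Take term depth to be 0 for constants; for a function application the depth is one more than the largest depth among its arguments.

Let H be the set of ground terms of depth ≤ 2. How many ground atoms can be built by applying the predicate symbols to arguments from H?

147

First count ground terms of depth ≤ 2.
Let N_k count ground terms of depth at most k. Each non-constant term of depth ≤ k is some function symbol applied to depth-≤(k−1) arguments, giving N_k = 3 + N_{k-1}^2.
N_0 = 3
N_1 = 3 + 3^2 = 12
N_2 = 3 + 12^2 = 147
So |H| = 147.
Ground atoms are formed by filling each argument slot of a predicate with a term from H, so an r-ary predicate gives |H|^r atoms:
  p: 147
Total ground atoms: 147.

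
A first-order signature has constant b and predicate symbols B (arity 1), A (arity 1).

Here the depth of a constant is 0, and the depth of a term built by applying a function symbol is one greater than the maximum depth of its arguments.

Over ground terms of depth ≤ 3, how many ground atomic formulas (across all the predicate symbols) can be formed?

2

First count ground terms of depth ≤ 3.
With no function symbols every ground term is a constant, so there is exactly 1 ground term at every depth bound.
N_0 = 1
N_1 = 1
N_2 = 1
N_3 = 1
Explicitly: b.
So |H| = 1.
A ground atom is a predicate applied to a tuple of terms from H, so the count is the sum over predicates of |H|^arity:
  B: 1;  A: 1
Total ground atoms: 1 + 1 = 2.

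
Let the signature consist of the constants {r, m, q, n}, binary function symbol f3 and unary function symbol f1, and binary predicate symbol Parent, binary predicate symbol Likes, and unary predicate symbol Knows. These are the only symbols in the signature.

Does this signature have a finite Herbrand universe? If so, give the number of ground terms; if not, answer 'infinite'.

The signature has at least one function symbol (f3, arity 2) and at least one constant (r).
Iterating f3 gives infinitely many distinct ground terms: r, f3(r, r), f3(f3(r, r), f3(r, r)), ...
So the Herbrand universe is infinite.

infinite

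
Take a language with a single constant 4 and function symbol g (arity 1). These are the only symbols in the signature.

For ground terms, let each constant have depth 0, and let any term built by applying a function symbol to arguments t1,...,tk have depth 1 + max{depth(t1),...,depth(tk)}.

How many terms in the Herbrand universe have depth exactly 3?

1

If N_k denotes the number of depth-≤k ground terms, the 1 constant gives N_0 = 1, and each function symbol of arity r contributes N_{k-1}^r new terms at level k: N_k = 1 + N_{k-1}.
N_0 = 1
N_1 = 1 + 1 = 2
N_2 = 1 + 2 = 3
N_3 = 1 + 3 = 4
Terms of depth exactly 3: N_3 − N_2 = 4 − 3 = 1.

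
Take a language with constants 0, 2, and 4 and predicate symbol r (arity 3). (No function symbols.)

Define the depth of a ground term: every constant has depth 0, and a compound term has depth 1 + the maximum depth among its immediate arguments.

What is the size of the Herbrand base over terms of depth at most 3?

First count ground terms of depth ≤ 3.
With no function symbols every ground term is a constant, so there are exactly 3 ground terms at every depth bound.
N_0 = 3
N_1 = 3
N_2 = 3
N_3 = 3
Explicitly: 0, 2, 4.
So |H| = 3.
A ground atom is a predicate applied to a tuple of terms from H, so the count is the sum over predicates of |H|^arity:
  r: 3^3 = 27
Total ground atoms: 27.

27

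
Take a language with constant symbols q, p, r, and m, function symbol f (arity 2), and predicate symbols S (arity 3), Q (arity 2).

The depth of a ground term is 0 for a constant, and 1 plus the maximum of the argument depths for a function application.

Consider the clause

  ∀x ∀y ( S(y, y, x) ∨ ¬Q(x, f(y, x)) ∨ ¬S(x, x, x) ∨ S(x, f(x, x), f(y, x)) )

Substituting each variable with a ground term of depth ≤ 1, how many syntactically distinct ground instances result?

400

Ground terms of depth ≤ 1:
  Let N_k = |{terms of depth ≤ k}|. Then N_0 = 4 and N_k = 4 + N_{k-1}^2 for k ≥ 1 (one summand per function symbol, arity giving the exponent).
  N_0 = 4
  N_1 = 4 + 4^2 = 20
So there are 20 ground terms available for substitution.
The clause has 2 distinct variables (x, y), each appearing in the body. In the free term algebra distinct substitutions yield syntactically distinct ground instances.
Number of ground instances = 20^2 = 400.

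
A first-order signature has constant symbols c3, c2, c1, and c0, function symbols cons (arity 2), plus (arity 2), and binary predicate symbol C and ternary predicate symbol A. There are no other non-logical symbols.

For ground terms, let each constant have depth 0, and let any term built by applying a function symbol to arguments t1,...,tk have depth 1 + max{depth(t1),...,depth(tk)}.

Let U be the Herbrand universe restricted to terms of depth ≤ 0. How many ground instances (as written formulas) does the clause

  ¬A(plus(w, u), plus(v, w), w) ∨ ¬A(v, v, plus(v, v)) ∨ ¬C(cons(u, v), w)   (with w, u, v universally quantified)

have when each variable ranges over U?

Ground terms of depth ≤ 0:
  Write N_k for the number of ground terms of depth ≤ k. A term of depth ≤ k is either a constant or a function symbol applied to arguments of depth ≤ k−1, so N_k = 4 + N_{k-1}^2 + N_{k-1}^2.
  N_0 = 4
  Explicitly: c3, c2, c1, c0.
So there are 4 ground terms available for substitution.
Each of w, u, v ranges independently over the available ground terms, and distinct assignments produce distinct instances.
Number of ground instances = 4^3 = 64.

64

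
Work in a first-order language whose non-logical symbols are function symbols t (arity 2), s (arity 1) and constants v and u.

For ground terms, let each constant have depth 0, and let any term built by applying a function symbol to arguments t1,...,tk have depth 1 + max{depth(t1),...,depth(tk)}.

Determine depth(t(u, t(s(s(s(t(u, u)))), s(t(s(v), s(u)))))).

6

depth(t(u, u)) = 1 + max(0, 0) = 1
depth(s(t(u, u))) = 1 + depth(t(u, u)) = 1 + 1 = 2
depth(s(s(t(u, u)))) = 1 + depth(s(t(u, u))) = 1 + 2 = 3
depth(s(s(s(t(u, u))))) = 1 + depth(s(s(t(u, u)))) = 1 + 3 = 4
depth(s(v)) = 1 + depth(v) = 1 + 0 = 1
depth(s(u)) = 1 + depth(u) = 1 + 0 = 1
depth(t(s(v), s(u))) = 1 + max(1, 1) = 2
depth(s(t(s(v), s(u)))) = 1 + depth(t(s(v), s(u))) = 1 + 2 = 3
depth(t(s(s(s(t(u, u)))), s(t(s(v), s(u))))) = 1 + max(4, 3) = 5
depth(t(u, t(s(s(s(t(u, u)))), s(t(s(v), s(u)))))) = 1 + max(0, 5) = 6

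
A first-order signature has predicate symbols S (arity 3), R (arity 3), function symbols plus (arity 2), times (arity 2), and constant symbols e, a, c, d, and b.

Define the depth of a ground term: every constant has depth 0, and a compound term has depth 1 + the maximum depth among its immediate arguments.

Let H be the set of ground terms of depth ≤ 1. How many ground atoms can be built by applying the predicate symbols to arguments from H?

First count ground terms of depth ≤ 1.
Let N_k count ground terms of depth at most k. Each non-constant term of depth ≤ k is some function symbol applied to depth-≤(k−1) arguments, giving N_k = 5 + N_{k-1}^2 + N_{k-1}^2.
N_0 = 5
N_1 = 5 + 5^2 + 5^2 = 55
So |H| = 55.
For each predicate symbol, the number of ground atoms is |H| raised to its arity; summing:
  S: 55^3 = 166375;  R: 55^3 = 166375
Total ground atoms: 166375 + 166375 = 332750.

332750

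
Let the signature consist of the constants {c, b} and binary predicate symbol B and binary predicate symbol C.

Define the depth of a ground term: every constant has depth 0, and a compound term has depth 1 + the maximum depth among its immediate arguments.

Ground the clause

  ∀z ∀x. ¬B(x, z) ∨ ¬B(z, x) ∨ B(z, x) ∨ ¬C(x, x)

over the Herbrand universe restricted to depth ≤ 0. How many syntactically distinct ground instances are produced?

Ground terms of depth ≤ 0:
  With no function symbols every ground term is a constant, so there are exactly 2 ground terms at every depth bound.
  N_0 = 2
So there are 2 ground terms available for substitution.
There are 2 variables to instantiate (z, x), each occurring in at least one literal, so different choices give different ground instances.
Number of ground instances = 2^2 = 4.

4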